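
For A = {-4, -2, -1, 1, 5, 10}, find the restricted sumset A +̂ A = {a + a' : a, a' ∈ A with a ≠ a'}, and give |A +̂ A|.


Restricted sumset: A +̂ A = {a + a' : a ∈ A, a' ∈ A, a ≠ a'}.
Equivalently, take A + A and drop any sum 2a that is achievable ONLY as a + a for a ∈ A (i.e. sums representable only with equal summands).
Enumerate pairs (a, a') with a < a' (symmetric, so each unordered pair gives one sum; this covers all a ≠ a'):
  -4 + -2 = -6
  -4 + -1 = -5
  -4 + 1 = -3
  -4 + 5 = 1
  -4 + 10 = 6
  -2 + -1 = -3
  -2 + 1 = -1
  -2 + 5 = 3
  -2 + 10 = 8
  -1 + 1 = 0
  -1 + 5 = 4
  -1 + 10 = 9
  1 + 5 = 6
  1 + 10 = 11
  5 + 10 = 15
Collected distinct sums: {-6, -5, -3, -1, 0, 1, 3, 4, 6, 8, 9, 11, 15}
|A +̂ A| = 13
(Reference bound: |A +̂ A| ≥ 2|A| - 3 for |A| ≥ 2, with |A| = 6 giving ≥ 9.)

|A +̂ A| = 13


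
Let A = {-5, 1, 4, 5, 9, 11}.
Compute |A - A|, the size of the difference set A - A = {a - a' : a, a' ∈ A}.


A - A = {a - a' : a, a' ∈ A}; |A| = 6.
Bounds: 2|A|-1 ≤ |A - A| ≤ |A|² - |A| + 1, i.e. 11 ≤ |A - A| ≤ 31.
Note: 0 ∈ A - A always (from a - a). The set is symmetric: if d ∈ A - A then -d ∈ A - A.
Enumerate nonzero differences d = a - a' with a > a' (then include -d):
Positive differences: {1, 2, 3, 4, 5, 6, 7, 8, 9, 10, 14, 16}
Full difference set: {0} ∪ (positive diffs) ∪ (negative diffs).
|A - A| = 1 + 2·12 = 25 (matches direct enumeration: 25).

|A - A| = 25


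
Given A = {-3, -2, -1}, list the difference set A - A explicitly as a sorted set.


A - A = {a - a' : a, a' ∈ A}.
Compute a - a' for each ordered pair (a, a'):
a = -3: -3--3=0, -3--2=-1, -3--1=-2
a = -2: -2--3=1, -2--2=0, -2--1=-1
a = -1: -1--3=2, -1--2=1, -1--1=0
Collecting distinct values (and noting 0 appears from a-a):
A - A = {-2, -1, 0, 1, 2}
|A - A| = 5

A - A = {-2, -1, 0, 1, 2}


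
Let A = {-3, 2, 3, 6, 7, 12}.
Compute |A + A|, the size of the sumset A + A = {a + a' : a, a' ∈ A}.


A + A = {a + a' : a, a' ∈ A}; |A| = 6.
General bounds: 2|A| - 1 ≤ |A + A| ≤ |A|(|A|+1)/2, i.e. 11 ≤ |A + A| ≤ 21.
Lower bound 2|A|-1 is attained iff A is an arithmetic progression.
Enumerate sums a + a' for a ≤ a' (symmetric, so this suffices):
a = -3: -3+-3=-6, -3+2=-1, -3+3=0, -3+6=3, -3+7=4, -3+12=9
a = 2: 2+2=4, 2+3=5, 2+6=8, 2+7=9, 2+12=14
a = 3: 3+3=6, 3+6=9, 3+7=10, 3+12=15
a = 6: 6+6=12, 6+7=13, 6+12=18
a = 7: 7+7=14, 7+12=19
a = 12: 12+12=24
Distinct sums: {-6, -1, 0, 3, 4, 5, 6, 8, 9, 10, 12, 13, 14, 15, 18, 19, 24}
|A + A| = 17

|A + A| = 17


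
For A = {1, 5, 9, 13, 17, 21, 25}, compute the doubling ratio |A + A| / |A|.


|A| = 7.
Compute A + A by enumerating all 49 pairs.
A + A = {2, 6, 10, 14, 18, 22, 26, 30, 34, 38, 42, 46, 50}, so |A + A| = 13.
K = |A + A| / |A| = 13/7 (already in lowest terms) ≈ 1.8571.
Reference: AP of size 7 gives K = 13/7 ≈ 1.8571; a fully generic set of size 7 gives K ≈ 4.0000.

|A| = 7, |A + A| = 13, K = 13/7.


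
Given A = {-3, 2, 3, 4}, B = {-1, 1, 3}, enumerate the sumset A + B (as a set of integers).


A + B = {a + b : a ∈ A, b ∈ B}.
Enumerate all |A|·|B| = 4·3 = 12 pairs (a, b) and collect distinct sums.
a = -3: -3+-1=-4, -3+1=-2, -3+3=0
a = 2: 2+-1=1, 2+1=3, 2+3=5
a = 3: 3+-1=2, 3+1=4, 3+3=6
a = 4: 4+-1=3, 4+1=5, 4+3=7
Collecting distinct sums: A + B = {-4, -2, 0, 1, 2, 3, 4, 5, 6, 7}
|A + B| = 10

A + B = {-4, -2, 0, 1, 2, 3, 4, 5, 6, 7}


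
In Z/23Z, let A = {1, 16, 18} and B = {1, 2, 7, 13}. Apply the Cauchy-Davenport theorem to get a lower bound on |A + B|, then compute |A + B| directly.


Cauchy-Davenport: |A + B| ≥ min(p, |A| + |B| - 1) for A, B nonempty in Z/pZ.
|A| = 3, |B| = 4, p = 23.
CD lower bound = min(23, 3 + 4 - 1) = min(23, 6) = 6.
Compute A + B mod 23 directly:
a = 1: 1+1=2, 1+2=3, 1+7=8, 1+13=14
a = 16: 16+1=17, 16+2=18, 16+7=0, 16+13=6
a = 18: 18+1=19, 18+2=20, 18+7=2, 18+13=8
A + B = {0, 2, 3, 6, 8, 14, 17, 18, 19, 20}, so |A + B| = 10.
Verify: 10 ≥ 6? Yes ✓.

CD lower bound = 6, actual |A + B| = 10.


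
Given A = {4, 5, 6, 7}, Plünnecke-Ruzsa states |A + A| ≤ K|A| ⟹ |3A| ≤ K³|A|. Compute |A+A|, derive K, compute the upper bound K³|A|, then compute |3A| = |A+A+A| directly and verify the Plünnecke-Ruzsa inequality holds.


|A| = 4.
Step 1: Compute A + A by enumerating all 16 pairs.
A + A = {8, 9, 10, 11, 12, 13, 14}, so |A + A| = 7.
Step 2: Doubling constant K = |A + A|/|A| = 7/4 = 7/4 ≈ 1.7500.
Step 3: Plünnecke-Ruzsa gives |3A| ≤ K³·|A| = (1.7500)³ · 4 ≈ 21.4375.
Step 4: Compute 3A = A + A + A directly by enumerating all triples (a,b,c) ∈ A³; |3A| = 10.
Step 5: Check 10 ≤ 21.4375? Yes ✓.

K = 7/4, Plünnecke-Ruzsa bound K³|A| ≈ 21.4375, |3A| = 10, inequality holds.


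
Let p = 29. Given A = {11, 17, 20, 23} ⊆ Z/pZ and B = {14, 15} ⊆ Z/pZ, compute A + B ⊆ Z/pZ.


Work in Z/29Z: reduce every sum a + b modulo 29.
Enumerate all 8 pairs:
a = 11: 11+14=25, 11+15=26
a = 17: 17+14=2, 17+15=3
a = 20: 20+14=5, 20+15=6
a = 23: 23+14=8, 23+15=9
Distinct residues collected: {2, 3, 5, 6, 8, 9, 25, 26}
|A + B| = 8 (out of 29 total residues).

A + B = {2, 3, 5, 6, 8, 9, 25, 26}


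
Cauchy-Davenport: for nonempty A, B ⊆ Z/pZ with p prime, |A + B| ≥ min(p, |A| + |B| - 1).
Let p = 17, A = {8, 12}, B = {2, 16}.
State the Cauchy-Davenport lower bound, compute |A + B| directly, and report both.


Cauchy-Davenport: |A + B| ≥ min(p, |A| + |B| - 1) for A, B nonempty in Z/pZ.
|A| = 2, |B| = 2, p = 17.
CD lower bound = min(17, 2 + 2 - 1) = min(17, 3) = 3.
Compute A + B mod 17 directly:
a = 8: 8+2=10, 8+16=7
a = 12: 12+2=14, 12+16=11
A + B = {7, 10, 11, 14}, so |A + B| = 4.
Verify: 4 ≥ 3? Yes ✓.

CD lower bound = 3, actual |A + B| = 4.


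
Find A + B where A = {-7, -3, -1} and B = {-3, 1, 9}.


A + B = {a + b : a ∈ A, b ∈ B}.
Enumerate all |A|·|B| = 3·3 = 9 pairs (a, b) and collect distinct sums.
a = -7: -7+-3=-10, -7+1=-6, -7+9=2
a = -3: -3+-3=-6, -3+1=-2, -3+9=6
a = -1: -1+-3=-4, -1+1=0, -1+9=8
Collecting distinct sums: A + B = {-10, -6, -4, -2, 0, 2, 6, 8}
|A + B| = 8

A + B = {-10, -6, -4, -2, 0, 2, 6, 8}


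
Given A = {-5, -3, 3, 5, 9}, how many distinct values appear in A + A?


A + A = {a + a' : a, a' ∈ A}; |A| = 5.
General bounds: 2|A| - 1 ≤ |A + A| ≤ |A|(|A|+1)/2, i.e. 9 ≤ |A + A| ≤ 15.
Lower bound 2|A|-1 is attained iff A is an arithmetic progression.
Enumerate sums a + a' for a ≤ a' (symmetric, so this suffices):
a = -5: -5+-5=-10, -5+-3=-8, -5+3=-2, -5+5=0, -5+9=4
a = -3: -3+-3=-6, -3+3=0, -3+5=2, -3+9=6
a = 3: 3+3=6, 3+5=8, 3+9=12
a = 5: 5+5=10, 5+9=14
a = 9: 9+9=18
Distinct sums: {-10, -8, -6, -2, 0, 2, 4, 6, 8, 10, 12, 14, 18}
|A + A| = 13

|A + A| = 13


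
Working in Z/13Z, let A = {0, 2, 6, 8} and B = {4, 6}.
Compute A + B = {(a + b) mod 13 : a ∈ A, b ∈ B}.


Work in Z/13Z: reduce every sum a + b modulo 13.
Enumerate all 8 pairs:
a = 0: 0+4=4, 0+6=6
a = 2: 2+4=6, 2+6=8
a = 6: 6+4=10, 6+6=12
a = 8: 8+4=12, 8+6=1
Distinct residues collected: {1, 4, 6, 8, 10, 12}
|A + B| = 6 (out of 13 total residues).

A + B = {1, 4, 6, 8, 10, 12}


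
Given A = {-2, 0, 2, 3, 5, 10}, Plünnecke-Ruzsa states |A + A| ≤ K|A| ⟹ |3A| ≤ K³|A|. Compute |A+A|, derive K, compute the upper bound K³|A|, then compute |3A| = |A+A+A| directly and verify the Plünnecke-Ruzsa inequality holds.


|A| = 6.
Step 1: Compute A + A by enumerating all 36 pairs.
A + A = {-4, -2, 0, 1, 2, 3, 4, 5, 6, 7, 8, 10, 12, 13, 15, 20}, so |A + A| = 16.
Step 2: Doubling constant K = |A + A|/|A| = 16/6 = 16/6 ≈ 2.6667.
Step 3: Plünnecke-Ruzsa gives |3A| ≤ K³·|A| = (2.6667)³ · 6 ≈ 113.7778.
Step 4: Compute 3A = A + A + A directly by enumerating all triples (a,b,c) ∈ A³; |3A| = 28.
Step 5: Check 28 ≤ 113.7778? Yes ✓.

K = 16/6, Plünnecke-Ruzsa bound K³|A| ≈ 113.7778, |3A| = 28, inequality holds.


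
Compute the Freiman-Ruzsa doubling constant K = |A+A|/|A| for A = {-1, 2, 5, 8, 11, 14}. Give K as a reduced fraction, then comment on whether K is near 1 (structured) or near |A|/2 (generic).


|A| = 6.
Compute A + A by enumerating all 36 pairs.
A + A = {-2, 1, 4, 7, 10, 13, 16, 19, 22, 25, 28}, so |A + A| = 11.
K = |A + A| / |A| = 11/6 (already in lowest terms) ≈ 1.8333.
Reference: AP of size 6 gives K = 11/6 ≈ 1.8333; a fully generic set of size 6 gives K ≈ 3.5000.

|A| = 6, |A + A| = 11, K = 11/6.


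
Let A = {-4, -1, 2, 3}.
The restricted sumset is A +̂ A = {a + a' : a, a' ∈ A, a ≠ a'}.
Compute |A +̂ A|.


Restricted sumset: A +̂ A = {a + a' : a ∈ A, a' ∈ A, a ≠ a'}.
Equivalently, take A + A and drop any sum 2a that is achievable ONLY as a + a for a ∈ A (i.e. sums representable only with equal summands).
Enumerate pairs (a, a') with a < a' (symmetric, so each unordered pair gives one sum; this covers all a ≠ a'):
  -4 + -1 = -5
  -4 + 2 = -2
  -4 + 3 = -1
  -1 + 2 = 1
  -1 + 3 = 2
  2 + 3 = 5
Collected distinct sums: {-5, -2, -1, 1, 2, 5}
|A +̂ A| = 6
(Reference bound: |A +̂ A| ≥ 2|A| - 3 for |A| ≥ 2, with |A| = 4 giving ≥ 5.)

|A +̂ A| = 6


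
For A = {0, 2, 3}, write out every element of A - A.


A - A = {a - a' : a, a' ∈ A}.
Compute a - a' for each ordered pair (a, a'):
a = 0: 0-0=0, 0-2=-2, 0-3=-3
a = 2: 2-0=2, 2-2=0, 2-3=-1
a = 3: 3-0=3, 3-2=1, 3-3=0
Collecting distinct values (and noting 0 appears from a-a):
A - A = {-3, -2, -1, 0, 1, 2, 3}
|A - A| = 7

A - A = {-3, -2, -1, 0, 1, 2, 3}


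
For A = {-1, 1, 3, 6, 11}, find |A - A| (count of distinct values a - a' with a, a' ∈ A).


A - A = {a - a' : a, a' ∈ A}; |A| = 5.
Bounds: 2|A|-1 ≤ |A - A| ≤ |A|² - |A| + 1, i.e. 9 ≤ |A - A| ≤ 21.
Note: 0 ∈ A - A always (from a - a). The set is symmetric: if d ∈ A - A then -d ∈ A - A.
Enumerate nonzero differences d = a - a' with a > a' (then include -d):
Positive differences: {2, 3, 4, 5, 7, 8, 10, 12}
Full difference set: {0} ∪ (positive diffs) ∪ (negative diffs).
|A - A| = 1 + 2·8 = 17 (matches direct enumeration: 17).

|A - A| = 17


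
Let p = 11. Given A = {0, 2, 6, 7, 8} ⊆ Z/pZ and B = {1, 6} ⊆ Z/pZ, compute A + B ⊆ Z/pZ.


Work in Z/11Z: reduce every sum a + b modulo 11.
Enumerate all 10 pairs:
a = 0: 0+1=1, 0+6=6
a = 2: 2+1=3, 2+6=8
a = 6: 6+1=7, 6+6=1
a = 7: 7+1=8, 7+6=2
a = 8: 8+1=9, 8+6=3
Distinct residues collected: {1, 2, 3, 6, 7, 8, 9}
|A + B| = 7 (out of 11 total residues).

A + B = {1, 2, 3, 6, 7, 8, 9}


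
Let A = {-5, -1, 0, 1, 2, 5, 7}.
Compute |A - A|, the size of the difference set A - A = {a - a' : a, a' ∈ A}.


A - A = {a - a' : a, a' ∈ A}; |A| = 7.
Bounds: 2|A|-1 ≤ |A - A| ≤ |A|² - |A| + 1, i.e. 13 ≤ |A - A| ≤ 43.
Note: 0 ∈ A - A always (from a - a). The set is symmetric: if d ∈ A - A then -d ∈ A - A.
Enumerate nonzero differences d = a - a' with a > a' (then include -d):
Positive differences: {1, 2, 3, 4, 5, 6, 7, 8, 10, 12}
Full difference set: {0} ∪ (positive diffs) ∪ (negative diffs).
|A - A| = 1 + 2·10 = 21 (matches direct enumeration: 21).

|A - A| = 21


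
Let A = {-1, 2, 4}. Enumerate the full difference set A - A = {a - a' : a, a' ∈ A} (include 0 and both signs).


A - A = {a - a' : a, a' ∈ A}.
Compute a - a' for each ordered pair (a, a'):
a = -1: -1--1=0, -1-2=-3, -1-4=-5
a = 2: 2--1=3, 2-2=0, 2-4=-2
a = 4: 4--1=5, 4-2=2, 4-4=0
Collecting distinct values (and noting 0 appears from a-a):
A - A = {-5, -3, -2, 0, 2, 3, 5}
|A - A| = 7

A - A = {-5, -3, -2, 0, 2, 3, 5}


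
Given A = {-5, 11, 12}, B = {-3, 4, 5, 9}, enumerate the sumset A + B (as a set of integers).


A + B = {a + b : a ∈ A, b ∈ B}.
Enumerate all |A|·|B| = 3·4 = 12 pairs (a, b) and collect distinct sums.
a = -5: -5+-3=-8, -5+4=-1, -5+5=0, -5+9=4
a = 11: 11+-3=8, 11+4=15, 11+5=16, 11+9=20
a = 12: 12+-3=9, 12+4=16, 12+5=17, 12+9=21
Collecting distinct sums: A + B = {-8, -1, 0, 4, 8, 9, 15, 16, 17, 20, 21}
|A + B| = 11

A + B = {-8, -1, 0, 4, 8, 9, 15, 16, 17, 20, 21}


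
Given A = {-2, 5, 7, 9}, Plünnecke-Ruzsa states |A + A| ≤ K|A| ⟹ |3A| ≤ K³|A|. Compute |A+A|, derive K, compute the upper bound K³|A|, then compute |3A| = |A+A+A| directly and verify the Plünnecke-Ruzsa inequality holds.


|A| = 4.
Step 1: Compute A + A by enumerating all 16 pairs.
A + A = {-4, 3, 5, 7, 10, 12, 14, 16, 18}, so |A + A| = 9.
Step 2: Doubling constant K = |A + A|/|A| = 9/4 = 9/4 ≈ 2.2500.
Step 3: Plünnecke-Ruzsa gives |3A| ≤ K³·|A| = (2.2500)³ · 4 ≈ 45.5625.
Step 4: Compute 3A = A + A + A directly by enumerating all triples (a,b,c) ∈ A³; |3A| = 16.
Step 5: Check 16 ≤ 45.5625? Yes ✓.

K = 9/4, Plünnecke-Ruzsa bound K³|A| ≈ 45.5625, |3A| = 16, inequality holds.


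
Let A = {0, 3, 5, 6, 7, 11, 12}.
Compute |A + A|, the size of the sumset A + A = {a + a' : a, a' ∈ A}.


A + A = {a + a' : a, a' ∈ A}; |A| = 7.
General bounds: 2|A| - 1 ≤ |A + A| ≤ |A|(|A|+1)/2, i.e. 13 ≤ |A + A| ≤ 28.
Lower bound 2|A|-1 is attained iff A is an arithmetic progression.
Enumerate sums a + a' for a ≤ a' (symmetric, so this suffices):
a = 0: 0+0=0, 0+3=3, 0+5=5, 0+6=6, 0+7=7, 0+11=11, 0+12=12
a = 3: 3+3=6, 3+5=8, 3+6=9, 3+7=10, 3+11=14, 3+12=15
a = 5: 5+5=10, 5+6=11, 5+7=12, 5+11=16, 5+12=17
a = 6: 6+6=12, 6+7=13, 6+11=17, 6+12=18
a = 7: 7+7=14, 7+11=18, 7+12=19
a = 11: 11+11=22, 11+12=23
a = 12: 12+12=24
Distinct sums: {0, 3, 5, 6, 7, 8, 9, 10, 11, 12, 13, 14, 15, 16, 17, 18, 19, 22, 23, 24}
|A + A| = 20

|A + A| = 20


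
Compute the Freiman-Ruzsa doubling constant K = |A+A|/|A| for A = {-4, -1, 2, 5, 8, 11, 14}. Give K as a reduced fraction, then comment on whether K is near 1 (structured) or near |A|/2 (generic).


|A| = 7.
Compute A + A by enumerating all 49 pairs.
A + A = {-8, -5, -2, 1, 4, 7, 10, 13, 16, 19, 22, 25, 28}, so |A + A| = 13.
K = |A + A| / |A| = 13/7 (already in lowest terms) ≈ 1.8571.
Reference: AP of size 7 gives K = 13/7 ≈ 1.8571; a fully generic set of size 7 gives K ≈ 4.0000.

|A| = 7, |A + A| = 13, K = 13/7.


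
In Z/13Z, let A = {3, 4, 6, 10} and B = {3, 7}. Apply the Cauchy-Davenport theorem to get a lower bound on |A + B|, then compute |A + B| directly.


Cauchy-Davenport: |A + B| ≥ min(p, |A| + |B| - 1) for A, B nonempty in Z/pZ.
|A| = 4, |B| = 2, p = 13.
CD lower bound = min(13, 4 + 2 - 1) = min(13, 5) = 5.
Compute A + B mod 13 directly:
a = 3: 3+3=6, 3+7=10
a = 4: 4+3=7, 4+7=11
a = 6: 6+3=9, 6+7=0
a = 10: 10+3=0, 10+7=4
A + B = {0, 4, 6, 7, 9, 10, 11}, so |A + B| = 7.
Verify: 7 ≥ 5? Yes ✓.

CD lower bound = 5, actual |A + B| = 7.


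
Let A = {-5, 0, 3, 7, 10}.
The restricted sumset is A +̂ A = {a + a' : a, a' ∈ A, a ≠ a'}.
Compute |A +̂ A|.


Restricted sumset: A +̂ A = {a + a' : a ∈ A, a' ∈ A, a ≠ a'}.
Equivalently, take A + A and drop any sum 2a that is achievable ONLY as a + a for a ∈ A (i.e. sums representable only with equal summands).
Enumerate pairs (a, a') with a < a' (symmetric, so each unordered pair gives one sum; this covers all a ≠ a'):
  -5 + 0 = -5
  -5 + 3 = -2
  -5 + 7 = 2
  -5 + 10 = 5
  0 + 3 = 3
  0 + 7 = 7
  0 + 10 = 10
  3 + 7 = 10
  3 + 10 = 13
  7 + 10 = 17
Collected distinct sums: {-5, -2, 2, 3, 5, 7, 10, 13, 17}
|A +̂ A| = 9
(Reference bound: |A +̂ A| ≥ 2|A| - 3 for |A| ≥ 2, with |A| = 5 giving ≥ 7.)

|A +̂ A| = 9


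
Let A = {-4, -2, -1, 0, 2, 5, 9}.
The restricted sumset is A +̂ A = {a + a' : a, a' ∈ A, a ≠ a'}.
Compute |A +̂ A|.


Restricted sumset: A +̂ A = {a + a' : a ∈ A, a' ∈ A, a ≠ a'}.
Equivalently, take A + A and drop any sum 2a that is achievable ONLY as a + a for a ∈ A (i.e. sums representable only with equal summands).
Enumerate pairs (a, a') with a < a' (symmetric, so each unordered pair gives one sum; this covers all a ≠ a'):
  -4 + -2 = -6
  -4 + -1 = -5
  -4 + 0 = -4
  -4 + 2 = -2
  -4 + 5 = 1
  -4 + 9 = 5
  -2 + -1 = -3
  -2 + 0 = -2
  -2 + 2 = 0
  -2 + 5 = 3
  -2 + 9 = 7
  -1 + 0 = -1
  -1 + 2 = 1
  -1 + 5 = 4
  -1 + 9 = 8
  0 + 2 = 2
  0 + 5 = 5
  0 + 9 = 9
  2 + 5 = 7
  2 + 9 = 11
  5 + 9 = 14
Collected distinct sums: {-6, -5, -4, -3, -2, -1, 0, 1, 2, 3, 4, 5, 7, 8, 9, 11, 14}
|A +̂ A| = 17
(Reference bound: |A +̂ A| ≥ 2|A| - 3 for |A| ≥ 2, with |A| = 7 giving ≥ 11.)

|A +̂ A| = 17


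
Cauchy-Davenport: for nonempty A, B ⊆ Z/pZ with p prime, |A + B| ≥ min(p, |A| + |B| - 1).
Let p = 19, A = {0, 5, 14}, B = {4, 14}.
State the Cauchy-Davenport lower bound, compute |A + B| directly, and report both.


Cauchy-Davenport: |A + B| ≥ min(p, |A| + |B| - 1) for A, B nonempty in Z/pZ.
|A| = 3, |B| = 2, p = 19.
CD lower bound = min(19, 3 + 2 - 1) = min(19, 4) = 4.
Compute A + B mod 19 directly:
a = 0: 0+4=4, 0+14=14
a = 5: 5+4=9, 5+14=0
a = 14: 14+4=18, 14+14=9
A + B = {0, 4, 9, 14, 18}, so |A + B| = 5.
Verify: 5 ≥ 4? Yes ✓.

CD lower bound = 4, actual |A + B| = 5.


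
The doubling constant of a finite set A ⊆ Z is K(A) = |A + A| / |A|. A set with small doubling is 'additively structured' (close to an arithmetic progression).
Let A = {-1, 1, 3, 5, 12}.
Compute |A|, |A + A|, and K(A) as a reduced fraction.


|A| = 5.
Compute A + A by enumerating all 25 pairs.
A + A = {-2, 0, 2, 4, 6, 8, 10, 11, 13, 15, 17, 24}, so |A + A| = 12.
K = |A + A| / |A| = 12/5 (already in lowest terms) ≈ 2.4000.
Reference: AP of size 5 gives K = 9/5 ≈ 1.8000; a fully generic set of size 5 gives K ≈ 3.0000.

|A| = 5, |A + A| = 12, K = 12/5.


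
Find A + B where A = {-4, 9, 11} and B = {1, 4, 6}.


A + B = {a + b : a ∈ A, b ∈ B}.
Enumerate all |A|·|B| = 3·3 = 9 pairs (a, b) and collect distinct sums.
a = -4: -4+1=-3, -4+4=0, -4+6=2
a = 9: 9+1=10, 9+4=13, 9+6=15
a = 11: 11+1=12, 11+4=15, 11+6=17
Collecting distinct sums: A + B = {-3, 0, 2, 10, 12, 13, 15, 17}
|A + B| = 8

A + B = {-3, 0, 2, 10, 12, 13, 15, 17}


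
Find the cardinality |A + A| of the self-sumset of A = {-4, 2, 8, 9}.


A + A = {a + a' : a, a' ∈ A}; |A| = 4.
General bounds: 2|A| - 1 ≤ |A + A| ≤ |A|(|A|+1)/2, i.e. 7 ≤ |A + A| ≤ 10.
Lower bound 2|A|-1 is attained iff A is an arithmetic progression.
Enumerate sums a + a' for a ≤ a' (symmetric, so this suffices):
a = -4: -4+-4=-8, -4+2=-2, -4+8=4, -4+9=5
a = 2: 2+2=4, 2+8=10, 2+9=11
a = 8: 8+8=16, 8+9=17
a = 9: 9+9=18
Distinct sums: {-8, -2, 4, 5, 10, 11, 16, 17, 18}
|A + A| = 9

|A + A| = 9


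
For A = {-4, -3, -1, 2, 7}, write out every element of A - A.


A - A = {a - a' : a, a' ∈ A}.
Compute a - a' for each ordered pair (a, a'):
a = -4: -4--4=0, -4--3=-1, -4--1=-3, -4-2=-6, -4-7=-11
a = -3: -3--4=1, -3--3=0, -3--1=-2, -3-2=-5, -3-7=-10
a = -1: -1--4=3, -1--3=2, -1--1=0, -1-2=-3, -1-7=-8
a = 2: 2--4=6, 2--3=5, 2--1=3, 2-2=0, 2-7=-5
a = 7: 7--4=11, 7--3=10, 7--1=8, 7-2=5, 7-7=0
Collecting distinct values (and noting 0 appears from a-a):
A - A = {-11, -10, -8, -6, -5, -3, -2, -1, 0, 1, 2, 3, 5, 6, 8, 10, 11}
|A - A| = 17

A - A = {-11, -10, -8, -6, -5, -3, -2, -1, 0, 1, 2, 3, 5, 6, 8, 10, 11}


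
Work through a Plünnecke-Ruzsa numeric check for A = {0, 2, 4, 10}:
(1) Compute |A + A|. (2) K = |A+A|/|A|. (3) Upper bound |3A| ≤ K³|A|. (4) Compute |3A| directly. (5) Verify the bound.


|A| = 4.
Step 1: Compute A + A by enumerating all 16 pairs.
A + A = {0, 2, 4, 6, 8, 10, 12, 14, 20}, so |A + A| = 9.
Step 2: Doubling constant K = |A + A|/|A| = 9/4 = 9/4 ≈ 2.2500.
Step 3: Plünnecke-Ruzsa gives |3A| ≤ K³·|A| = (2.2500)³ · 4 ≈ 45.5625.
Step 4: Compute 3A = A + A + A directly by enumerating all triples (a,b,c) ∈ A³; |3A| = 14.
Step 5: Check 14 ≤ 45.5625? Yes ✓.

K = 9/4, Plünnecke-Ruzsa bound K³|A| ≈ 45.5625, |3A| = 14, inequality holds.


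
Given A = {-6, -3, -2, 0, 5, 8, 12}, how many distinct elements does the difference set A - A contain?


A - A = {a - a' : a, a' ∈ A}; |A| = 7.
Bounds: 2|A|-1 ≤ |A - A| ≤ |A|² - |A| + 1, i.e. 13 ≤ |A - A| ≤ 43.
Note: 0 ∈ A - A always (from a - a). The set is symmetric: if d ∈ A - A then -d ∈ A - A.
Enumerate nonzero differences d = a - a' with a > a' (then include -d):
Positive differences: {1, 2, 3, 4, 5, 6, 7, 8, 10, 11, 12, 14, 15, 18}
Full difference set: {0} ∪ (positive diffs) ∪ (negative diffs).
|A - A| = 1 + 2·14 = 29 (matches direct enumeration: 29).

|A - A| = 29


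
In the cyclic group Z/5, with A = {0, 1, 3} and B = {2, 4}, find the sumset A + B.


Work in Z/5Z: reduce every sum a + b modulo 5.
Enumerate all 6 pairs:
a = 0: 0+2=2, 0+4=4
a = 1: 1+2=3, 1+4=0
a = 3: 3+2=0, 3+4=2
Distinct residues collected: {0, 2, 3, 4}
|A + B| = 4 (out of 5 total residues).

A + B = {0, 2, 3, 4}


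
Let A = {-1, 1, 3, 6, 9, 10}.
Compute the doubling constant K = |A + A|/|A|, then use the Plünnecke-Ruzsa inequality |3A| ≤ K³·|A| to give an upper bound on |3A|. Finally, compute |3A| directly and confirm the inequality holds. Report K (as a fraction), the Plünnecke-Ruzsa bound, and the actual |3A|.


|A| = 6.
Step 1: Compute A + A by enumerating all 36 pairs.
A + A = {-2, 0, 2, 4, 5, 6, 7, 8, 9, 10, 11, 12, 13, 15, 16, 18, 19, 20}, so |A + A| = 18.
Step 2: Doubling constant K = |A + A|/|A| = 18/6 = 18/6 ≈ 3.0000.
Step 3: Plünnecke-Ruzsa gives |3A| ≤ K³·|A| = (3.0000)³ · 6 ≈ 162.0000.
Step 4: Compute 3A = A + A + A directly by enumerating all triples (a,b,c) ∈ A³; |3A| = 31.
Step 5: Check 31 ≤ 162.0000? Yes ✓.

K = 18/6, Plünnecke-Ruzsa bound K³|A| ≈ 162.0000, |3A| = 31, inequality holds.


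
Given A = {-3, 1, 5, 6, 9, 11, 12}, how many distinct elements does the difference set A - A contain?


A - A = {a - a' : a, a' ∈ A}; |A| = 7.
Bounds: 2|A|-1 ≤ |A - A| ≤ |A|² - |A| + 1, i.e. 13 ≤ |A - A| ≤ 43.
Note: 0 ∈ A - A always (from a - a). The set is symmetric: if d ∈ A - A then -d ∈ A - A.
Enumerate nonzero differences d = a - a' with a > a' (then include -d):
Positive differences: {1, 2, 3, 4, 5, 6, 7, 8, 9, 10, 11, 12, 14, 15}
Full difference set: {0} ∪ (positive diffs) ∪ (negative diffs).
|A - A| = 1 + 2·14 = 29 (matches direct enumeration: 29).

|A - A| = 29


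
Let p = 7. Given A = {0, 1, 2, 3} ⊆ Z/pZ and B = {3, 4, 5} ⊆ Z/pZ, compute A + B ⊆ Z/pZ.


Work in Z/7Z: reduce every sum a + b modulo 7.
Enumerate all 12 pairs:
a = 0: 0+3=3, 0+4=4, 0+5=5
a = 1: 1+3=4, 1+4=5, 1+5=6
a = 2: 2+3=5, 2+4=6, 2+5=0
a = 3: 3+3=6, 3+4=0, 3+5=1
Distinct residues collected: {0, 1, 3, 4, 5, 6}
|A + B| = 6 (out of 7 total residues).

A + B = {0, 1, 3, 4, 5, 6}


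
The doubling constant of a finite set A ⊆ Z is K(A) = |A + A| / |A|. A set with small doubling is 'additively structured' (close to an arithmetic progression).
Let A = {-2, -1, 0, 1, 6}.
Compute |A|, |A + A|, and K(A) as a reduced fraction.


|A| = 5.
Compute A + A by enumerating all 25 pairs.
A + A = {-4, -3, -2, -1, 0, 1, 2, 4, 5, 6, 7, 12}, so |A + A| = 12.
K = |A + A| / |A| = 12/5 (already in lowest terms) ≈ 2.4000.
Reference: AP of size 5 gives K = 9/5 ≈ 1.8000; a fully generic set of size 5 gives K ≈ 3.0000.

|A| = 5, |A + A| = 12, K = 12/5.


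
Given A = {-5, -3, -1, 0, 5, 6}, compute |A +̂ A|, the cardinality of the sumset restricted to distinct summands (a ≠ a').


Restricted sumset: A +̂ A = {a + a' : a ∈ A, a' ∈ A, a ≠ a'}.
Equivalently, take A + A and drop any sum 2a that is achievable ONLY as a + a for a ∈ A (i.e. sums representable only with equal summands).
Enumerate pairs (a, a') with a < a' (symmetric, so each unordered pair gives one sum; this covers all a ≠ a'):
  -5 + -3 = -8
  -5 + -1 = -6
  -5 + 0 = -5
  -5 + 5 = 0
  -5 + 6 = 1
  -3 + -1 = -4
  -3 + 0 = -3
  -3 + 5 = 2
  -3 + 6 = 3
  -1 + 0 = -1
  -1 + 5 = 4
  -1 + 6 = 5
  0 + 5 = 5
  0 + 6 = 6
  5 + 6 = 11
Collected distinct sums: {-8, -6, -5, -4, -3, -1, 0, 1, 2, 3, 4, 5, 6, 11}
|A +̂ A| = 14
(Reference bound: |A +̂ A| ≥ 2|A| - 3 for |A| ≥ 2, with |A| = 6 giving ≥ 9.)

|A +̂ A| = 14


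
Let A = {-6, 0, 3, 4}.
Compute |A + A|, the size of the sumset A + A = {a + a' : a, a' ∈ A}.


A + A = {a + a' : a, a' ∈ A}; |A| = 4.
General bounds: 2|A| - 1 ≤ |A + A| ≤ |A|(|A|+1)/2, i.e. 7 ≤ |A + A| ≤ 10.
Lower bound 2|A|-1 is attained iff A is an arithmetic progression.
Enumerate sums a + a' for a ≤ a' (symmetric, so this suffices):
a = -6: -6+-6=-12, -6+0=-6, -6+3=-3, -6+4=-2
a = 0: 0+0=0, 0+3=3, 0+4=4
a = 3: 3+3=6, 3+4=7
a = 4: 4+4=8
Distinct sums: {-12, -6, -3, -2, 0, 3, 4, 6, 7, 8}
|A + A| = 10

|A + A| = 10


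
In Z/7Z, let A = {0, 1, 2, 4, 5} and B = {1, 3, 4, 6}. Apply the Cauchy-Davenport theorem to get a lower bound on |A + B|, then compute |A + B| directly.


Cauchy-Davenport: |A + B| ≥ min(p, |A| + |B| - 1) for A, B nonempty in Z/pZ.
|A| = 5, |B| = 4, p = 7.
CD lower bound = min(7, 5 + 4 - 1) = min(7, 8) = 7.
Compute A + B mod 7 directly:
a = 0: 0+1=1, 0+3=3, 0+4=4, 0+6=6
a = 1: 1+1=2, 1+3=4, 1+4=5, 1+6=0
a = 2: 2+1=3, 2+3=5, 2+4=6, 2+6=1
a = 4: 4+1=5, 4+3=0, 4+4=1, 4+6=3
a = 5: 5+1=6, 5+3=1, 5+4=2, 5+6=4
A + B = {0, 1, 2, 3, 4, 5, 6}, so |A + B| = 7.
Verify: 7 ≥ 7? Yes ✓.

CD lower bound = 7, actual |A + B| = 7.


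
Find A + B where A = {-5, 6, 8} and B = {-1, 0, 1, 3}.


A + B = {a + b : a ∈ A, b ∈ B}.
Enumerate all |A|·|B| = 3·4 = 12 pairs (a, b) and collect distinct sums.
a = -5: -5+-1=-6, -5+0=-5, -5+1=-4, -5+3=-2
a = 6: 6+-1=5, 6+0=6, 6+1=7, 6+3=9
a = 8: 8+-1=7, 8+0=8, 8+1=9, 8+3=11
Collecting distinct sums: A + B = {-6, -5, -4, -2, 5, 6, 7, 8, 9, 11}
|A + B| = 10

A + B = {-6, -5, -4, -2, 5, 6, 7, 8, 9, 11}


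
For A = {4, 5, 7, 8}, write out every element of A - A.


A - A = {a - a' : a, a' ∈ A}.
Compute a - a' for each ordered pair (a, a'):
a = 4: 4-4=0, 4-5=-1, 4-7=-3, 4-8=-4
a = 5: 5-4=1, 5-5=0, 5-7=-2, 5-8=-3
a = 7: 7-4=3, 7-5=2, 7-7=0, 7-8=-1
a = 8: 8-4=4, 8-5=3, 8-7=1, 8-8=0
Collecting distinct values (and noting 0 appears from a-a):
A - A = {-4, -3, -2, -1, 0, 1, 2, 3, 4}
|A - A| = 9

A - A = {-4, -3, -2, -1, 0, 1, 2, 3, 4}


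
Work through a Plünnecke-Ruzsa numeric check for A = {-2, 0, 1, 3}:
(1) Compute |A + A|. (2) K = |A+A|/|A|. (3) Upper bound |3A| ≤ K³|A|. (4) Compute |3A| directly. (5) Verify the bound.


|A| = 4.
Step 1: Compute A + A by enumerating all 16 pairs.
A + A = {-4, -2, -1, 0, 1, 2, 3, 4, 6}, so |A + A| = 9.
Step 2: Doubling constant K = |A + A|/|A| = 9/4 = 9/4 ≈ 2.2500.
Step 3: Plünnecke-Ruzsa gives |3A| ≤ K³·|A| = (2.2500)³ · 4 ≈ 45.5625.
Step 4: Compute 3A = A + A + A directly by enumerating all triples (a,b,c) ∈ A³; |3A| = 14.
Step 5: Check 14 ≤ 45.5625? Yes ✓.

K = 9/4, Plünnecke-Ruzsa bound K³|A| ≈ 45.5625, |3A| = 14, inequality holds.


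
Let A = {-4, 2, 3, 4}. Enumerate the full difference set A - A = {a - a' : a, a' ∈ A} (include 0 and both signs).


A - A = {a - a' : a, a' ∈ A}.
Compute a - a' for each ordered pair (a, a'):
a = -4: -4--4=0, -4-2=-6, -4-3=-7, -4-4=-8
a = 2: 2--4=6, 2-2=0, 2-3=-1, 2-4=-2
a = 3: 3--4=7, 3-2=1, 3-3=0, 3-4=-1
a = 4: 4--4=8, 4-2=2, 4-3=1, 4-4=0
Collecting distinct values (and noting 0 appears from a-a):
A - A = {-8, -7, -6, -2, -1, 0, 1, 2, 6, 7, 8}
|A - A| = 11

A - A = {-8, -7, -6, -2, -1, 0, 1, 2, 6, 7, 8}


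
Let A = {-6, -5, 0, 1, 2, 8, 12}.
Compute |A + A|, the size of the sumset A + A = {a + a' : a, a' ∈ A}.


A + A = {a + a' : a, a' ∈ A}; |A| = 7.
General bounds: 2|A| - 1 ≤ |A + A| ≤ |A|(|A|+1)/2, i.e. 13 ≤ |A + A| ≤ 28.
Lower bound 2|A|-1 is attained iff A is an arithmetic progression.
Enumerate sums a + a' for a ≤ a' (symmetric, so this suffices):
a = -6: -6+-6=-12, -6+-5=-11, -6+0=-6, -6+1=-5, -6+2=-4, -6+8=2, -6+12=6
a = -5: -5+-5=-10, -5+0=-5, -5+1=-4, -5+2=-3, -5+8=3, -5+12=7
a = 0: 0+0=0, 0+1=1, 0+2=2, 0+8=8, 0+12=12
a = 1: 1+1=2, 1+2=3, 1+8=9, 1+12=13
a = 2: 2+2=4, 2+8=10, 2+12=14
a = 8: 8+8=16, 8+12=20
a = 12: 12+12=24
Distinct sums: {-12, -11, -10, -6, -5, -4, -3, 0, 1, 2, 3, 4, 6, 7, 8, 9, 10, 12, 13, 14, 16, 20, 24}
|A + A| = 23

|A + A| = 23


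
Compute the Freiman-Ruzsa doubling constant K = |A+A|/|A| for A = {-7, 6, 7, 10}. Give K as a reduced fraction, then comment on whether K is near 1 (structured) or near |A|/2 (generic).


|A| = 4.
Compute A + A by enumerating all 16 pairs.
A + A = {-14, -1, 0, 3, 12, 13, 14, 16, 17, 20}, so |A + A| = 10.
K = |A + A| / |A| = 10/4 = 5/2 ≈ 2.5000.
Reference: AP of size 4 gives K = 7/4 ≈ 1.7500; a fully generic set of size 4 gives K ≈ 2.5000.

|A| = 4, |A + A| = 10, K = 10/4 = 5/2.


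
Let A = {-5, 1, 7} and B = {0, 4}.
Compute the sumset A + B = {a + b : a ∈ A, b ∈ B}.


A + B = {a + b : a ∈ A, b ∈ B}.
Enumerate all |A|·|B| = 3·2 = 6 pairs (a, b) and collect distinct sums.
a = -5: -5+0=-5, -5+4=-1
a = 1: 1+0=1, 1+4=5
a = 7: 7+0=7, 7+4=11
Collecting distinct sums: A + B = {-5, -1, 1, 5, 7, 11}
|A + B| = 6

A + B = {-5, -1, 1, 5, 7, 11}


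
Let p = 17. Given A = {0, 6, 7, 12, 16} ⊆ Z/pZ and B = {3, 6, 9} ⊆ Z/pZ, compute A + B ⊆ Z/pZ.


Work in Z/17Z: reduce every sum a + b modulo 17.
Enumerate all 15 pairs:
a = 0: 0+3=3, 0+6=6, 0+9=9
a = 6: 6+3=9, 6+6=12, 6+9=15
a = 7: 7+3=10, 7+6=13, 7+9=16
a = 12: 12+3=15, 12+6=1, 12+9=4
a = 16: 16+3=2, 16+6=5, 16+9=8
Distinct residues collected: {1, 2, 3, 4, 5, 6, 8, 9, 10, 12, 13, 15, 16}
|A + B| = 13 (out of 17 total residues).

A + B = {1, 2, 3, 4, 5, 6, 8, 9, 10, 12, 13, 15, 16}


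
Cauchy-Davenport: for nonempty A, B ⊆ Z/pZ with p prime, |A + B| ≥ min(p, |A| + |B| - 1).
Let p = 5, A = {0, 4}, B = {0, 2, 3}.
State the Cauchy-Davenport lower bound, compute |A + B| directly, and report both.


Cauchy-Davenport: |A + B| ≥ min(p, |A| + |B| - 1) for A, B nonempty in Z/pZ.
|A| = 2, |B| = 3, p = 5.
CD lower bound = min(5, 2 + 3 - 1) = min(5, 4) = 4.
Compute A + B mod 5 directly:
a = 0: 0+0=0, 0+2=2, 0+3=3
a = 4: 4+0=4, 4+2=1, 4+3=2
A + B = {0, 1, 2, 3, 4}, so |A + B| = 5.
Verify: 5 ≥ 4? Yes ✓.

CD lower bound = 4, actual |A + B| = 5.


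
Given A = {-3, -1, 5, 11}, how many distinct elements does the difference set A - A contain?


A - A = {a - a' : a, a' ∈ A}; |A| = 4.
Bounds: 2|A|-1 ≤ |A - A| ≤ |A|² - |A| + 1, i.e. 7 ≤ |A - A| ≤ 13.
Note: 0 ∈ A - A always (from a - a). The set is symmetric: if d ∈ A - A then -d ∈ A - A.
Enumerate nonzero differences d = a - a' with a > a' (then include -d):
Positive differences: {2, 6, 8, 12, 14}
Full difference set: {0} ∪ (positive diffs) ∪ (negative diffs).
|A - A| = 1 + 2·5 = 11 (matches direct enumeration: 11).

|A - A| = 11


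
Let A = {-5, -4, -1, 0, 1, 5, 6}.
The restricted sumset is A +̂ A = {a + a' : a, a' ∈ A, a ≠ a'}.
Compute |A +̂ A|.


Restricted sumset: A +̂ A = {a + a' : a ∈ A, a' ∈ A, a ≠ a'}.
Equivalently, take A + A and drop any sum 2a that is achievable ONLY as a + a for a ∈ A (i.e. sums representable only with equal summands).
Enumerate pairs (a, a') with a < a' (symmetric, so each unordered pair gives one sum; this covers all a ≠ a'):
  -5 + -4 = -9
  -5 + -1 = -6
  -5 + 0 = -5
  -5 + 1 = -4
  -5 + 5 = 0
  -5 + 6 = 1
  -4 + -1 = -5
  -4 + 0 = -4
  -4 + 1 = -3
  -4 + 5 = 1
  -4 + 6 = 2
  -1 + 0 = -1
  -1 + 1 = 0
  -1 + 5 = 4
  -1 + 6 = 5
  0 + 1 = 1
  0 + 5 = 5
  0 + 6 = 6
  1 + 5 = 6
  1 + 6 = 7
  5 + 6 = 11
Collected distinct sums: {-9, -6, -5, -4, -3, -1, 0, 1, 2, 4, 5, 6, 7, 11}
|A +̂ A| = 14
(Reference bound: |A +̂ A| ≥ 2|A| - 3 for |A| ≥ 2, with |A| = 7 giving ≥ 11.)

|A +̂ A| = 14


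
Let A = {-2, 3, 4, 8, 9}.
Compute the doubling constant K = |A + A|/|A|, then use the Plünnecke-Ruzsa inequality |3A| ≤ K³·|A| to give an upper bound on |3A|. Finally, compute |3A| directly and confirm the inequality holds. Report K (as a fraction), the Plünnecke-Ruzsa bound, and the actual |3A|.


|A| = 5.
Step 1: Compute A + A by enumerating all 25 pairs.
A + A = {-4, 1, 2, 6, 7, 8, 11, 12, 13, 16, 17, 18}, so |A + A| = 12.
Step 2: Doubling constant K = |A + A|/|A| = 12/5 = 12/5 ≈ 2.4000.
Step 3: Plünnecke-Ruzsa gives |3A| ≤ K³·|A| = (2.4000)³ · 5 ≈ 69.1200.
Step 4: Compute 3A = A + A + A directly by enumerating all triples (a,b,c) ∈ A³; |3A| = 22.
Step 5: Check 22 ≤ 69.1200? Yes ✓.

K = 12/5, Plünnecke-Ruzsa bound K³|A| ≈ 69.1200, |3A| = 22, inequality holds.


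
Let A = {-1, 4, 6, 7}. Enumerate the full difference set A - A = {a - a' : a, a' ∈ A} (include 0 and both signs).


A - A = {a - a' : a, a' ∈ A}.
Compute a - a' for each ordered pair (a, a'):
a = -1: -1--1=0, -1-4=-5, -1-6=-7, -1-7=-8
a = 4: 4--1=5, 4-4=0, 4-6=-2, 4-7=-3
a = 6: 6--1=7, 6-4=2, 6-6=0, 6-7=-1
a = 7: 7--1=8, 7-4=3, 7-6=1, 7-7=0
Collecting distinct values (and noting 0 appears from a-a):
A - A = {-8, -7, -5, -3, -2, -1, 0, 1, 2, 3, 5, 7, 8}
|A - A| = 13

A - A = {-8, -7, -5, -3, -2, -1, 0, 1, 2, 3, 5, 7, 8}


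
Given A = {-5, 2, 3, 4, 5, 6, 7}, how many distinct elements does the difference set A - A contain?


A - A = {a - a' : a, a' ∈ A}; |A| = 7.
Bounds: 2|A|-1 ≤ |A - A| ≤ |A|² - |A| + 1, i.e. 13 ≤ |A - A| ≤ 43.
Note: 0 ∈ A - A always (from a - a). The set is symmetric: if d ∈ A - A then -d ∈ A - A.
Enumerate nonzero differences d = a - a' with a > a' (then include -d):
Positive differences: {1, 2, 3, 4, 5, 7, 8, 9, 10, 11, 12}
Full difference set: {0} ∪ (positive diffs) ∪ (negative diffs).
|A - A| = 1 + 2·11 = 23 (matches direct enumeration: 23).

|A - A| = 23


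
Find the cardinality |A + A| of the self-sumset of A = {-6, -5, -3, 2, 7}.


A + A = {a + a' : a, a' ∈ A}; |A| = 5.
General bounds: 2|A| - 1 ≤ |A + A| ≤ |A|(|A|+1)/2, i.e. 9 ≤ |A + A| ≤ 15.
Lower bound 2|A|-1 is attained iff A is an arithmetic progression.
Enumerate sums a + a' for a ≤ a' (symmetric, so this suffices):
a = -6: -6+-6=-12, -6+-5=-11, -6+-3=-9, -6+2=-4, -6+7=1
a = -5: -5+-5=-10, -5+-3=-8, -5+2=-3, -5+7=2
a = -3: -3+-3=-6, -3+2=-1, -3+7=4
a = 2: 2+2=4, 2+7=9
a = 7: 7+7=14
Distinct sums: {-12, -11, -10, -9, -8, -6, -4, -3, -1, 1, 2, 4, 9, 14}
|A + A| = 14

|A + A| = 14


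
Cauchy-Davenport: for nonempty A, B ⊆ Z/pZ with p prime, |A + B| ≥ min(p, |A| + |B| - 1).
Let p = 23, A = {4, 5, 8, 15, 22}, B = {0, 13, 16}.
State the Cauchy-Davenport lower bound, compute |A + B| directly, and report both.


Cauchy-Davenport: |A + B| ≥ min(p, |A| + |B| - 1) for A, B nonempty in Z/pZ.
|A| = 5, |B| = 3, p = 23.
CD lower bound = min(23, 5 + 3 - 1) = min(23, 7) = 7.
Compute A + B mod 23 directly:
a = 4: 4+0=4, 4+13=17, 4+16=20
a = 5: 5+0=5, 5+13=18, 5+16=21
a = 8: 8+0=8, 8+13=21, 8+16=1
a = 15: 15+0=15, 15+13=5, 15+16=8
a = 22: 22+0=22, 22+13=12, 22+16=15
A + B = {1, 4, 5, 8, 12, 15, 17, 18, 20, 21, 22}, so |A + B| = 11.
Verify: 11 ≥ 7? Yes ✓.

CD lower bound = 7, actual |A + B| = 11.


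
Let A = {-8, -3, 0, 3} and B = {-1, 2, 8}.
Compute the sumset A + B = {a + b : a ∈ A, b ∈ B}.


A + B = {a + b : a ∈ A, b ∈ B}.
Enumerate all |A|·|B| = 4·3 = 12 pairs (a, b) and collect distinct sums.
a = -8: -8+-1=-9, -8+2=-6, -8+8=0
a = -3: -3+-1=-4, -3+2=-1, -3+8=5
a = 0: 0+-1=-1, 0+2=2, 0+8=8
a = 3: 3+-1=2, 3+2=5, 3+8=11
Collecting distinct sums: A + B = {-9, -6, -4, -1, 0, 2, 5, 8, 11}
|A + B| = 9

A + B = {-9, -6, -4, -1, 0, 2, 5, 8, 11}


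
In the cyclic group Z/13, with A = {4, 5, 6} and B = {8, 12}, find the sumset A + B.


Work in Z/13Z: reduce every sum a + b modulo 13.
Enumerate all 6 pairs:
a = 4: 4+8=12, 4+12=3
a = 5: 5+8=0, 5+12=4
a = 6: 6+8=1, 6+12=5
Distinct residues collected: {0, 1, 3, 4, 5, 12}
|A + B| = 6 (out of 13 total residues).

A + B = {0, 1, 3, 4, 5, 12}


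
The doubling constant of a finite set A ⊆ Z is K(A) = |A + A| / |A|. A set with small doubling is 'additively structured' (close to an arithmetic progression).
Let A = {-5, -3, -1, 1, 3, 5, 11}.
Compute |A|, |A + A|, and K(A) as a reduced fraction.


|A| = 7.
Compute A + A by enumerating all 49 pairs.
A + A = {-10, -8, -6, -4, -2, 0, 2, 4, 6, 8, 10, 12, 14, 16, 22}, so |A + A| = 15.
K = |A + A| / |A| = 15/7 (already in lowest terms) ≈ 2.1429.
Reference: AP of size 7 gives K = 13/7 ≈ 1.8571; a fully generic set of size 7 gives K ≈ 4.0000.

|A| = 7, |A + A| = 15, K = 15/7.


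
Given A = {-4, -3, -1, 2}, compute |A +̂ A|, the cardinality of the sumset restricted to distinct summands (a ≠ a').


Restricted sumset: A +̂ A = {a + a' : a ∈ A, a' ∈ A, a ≠ a'}.
Equivalently, take A + A and drop any sum 2a that is achievable ONLY as a + a for a ∈ A (i.e. sums representable only with equal summands).
Enumerate pairs (a, a') with a < a' (symmetric, so each unordered pair gives one sum; this covers all a ≠ a'):
  -4 + -3 = -7
  -4 + -1 = -5
  -4 + 2 = -2
  -3 + -1 = -4
  -3 + 2 = -1
  -1 + 2 = 1
Collected distinct sums: {-7, -5, -4, -2, -1, 1}
|A +̂ A| = 6
(Reference bound: |A +̂ A| ≥ 2|A| - 3 for |A| ≥ 2, with |A| = 4 giving ≥ 5.)

|A +̂ A| = 6


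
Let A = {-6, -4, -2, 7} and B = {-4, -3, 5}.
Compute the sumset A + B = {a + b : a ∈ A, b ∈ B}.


A + B = {a + b : a ∈ A, b ∈ B}.
Enumerate all |A|·|B| = 4·3 = 12 pairs (a, b) and collect distinct sums.
a = -6: -6+-4=-10, -6+-3=-9, -6+5=-1
a = -4: -4+-4=-8, -4+-3=-7, -4+5=1
a = -2: -2+-4=-6, -2+-3=-5, -2+5=3
a = 7: 7+-4=3, 7+-3=4, 7+5=12
Collecting distinct sums: A + B = {-10, -9, -8, -7, -6, -5, -1, 1, 3, 4, 12}
|A + B| = 11

A + B = {-10, -9, -8, -7, -6, -5, -1, 1, 3, 4, 12}


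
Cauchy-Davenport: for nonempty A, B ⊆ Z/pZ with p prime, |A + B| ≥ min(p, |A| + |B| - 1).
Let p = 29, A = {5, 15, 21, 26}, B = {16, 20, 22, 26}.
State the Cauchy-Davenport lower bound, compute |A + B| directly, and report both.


Cauchy-Davenport: |A + B| ≥ min(p, |A| + |B| - 1) for A, B nonempty in Z/pZ.
|A| = 4, |B| = 4, p = 29.
CD lower bound = min(29, 4 + 4 - 1) = min(29, 7) = 7.
Compute A + B mod 29 directly:
a = 5: 5+16=21, 5+20=25, 5+22=27, 5+26=2
a = 15: 15+16=2, 15+20=6, 15+22=8, 15+26=12
a = 21: 21+16=8, 21+20=12, 21+22=14, 21+26=18
a = 26: 26+16=13, 26+20=17, 26+22=19, 26+26=23
A + B = {2, 6, 8, 12, 13, 14, 17, 18, 19, 21, 23, 25, 27}, so |A + B| = 13.
Verify: 13 ≥ 7? Yes ✓.

CD lower bound = 7, actual |A + B| = 13.


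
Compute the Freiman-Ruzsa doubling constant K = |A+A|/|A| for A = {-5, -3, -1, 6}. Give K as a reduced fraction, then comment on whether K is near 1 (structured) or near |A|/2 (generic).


|A| = 4.
Compute A + A by enumerating all 16 pairs.
A + A = {-10, -8, -6, -4, -2, 1, 3, 5, 12}, so |A + A| = 9.
K = |A + A| / |A| = 9/4 (already in lowest terms) ≈ 2.2500.
Reference: AP of size 4 gives K = 7/4 ≈ 1.7500; a fully generic set of size 4 gives K ≈ 2.5000.

|A| = 4, |A + A| = 9, K = 9/4.


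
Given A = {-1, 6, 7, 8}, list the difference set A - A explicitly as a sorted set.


A - A = {a - a' : a, a' ∈ A}.
Compute a - a' for each ordered pair (a, a'):
a = -1: -1--1=0, -1-6=-7, -1-7=-8, -1-8=-9
a = 6: 6--1=7, 6-6=0, 6-7=-1, 6-8=-2
a = 7: 7--1=8, 7-6=1, 7-7=0, 7-8=-1
a = 8: 8--1=9, 8-6=2, 8-7=1, 8-8=0
Collecting distinct values (and noting 0 appears from a-a):
A - A = {-9, -8, -7, -2, -1, 0, 1, 2, 7, 8, 9}
|A - A| = 11

A - A = {-9, -8, -7, -2, -1, 0, 1, 2, 7, 8, 9}


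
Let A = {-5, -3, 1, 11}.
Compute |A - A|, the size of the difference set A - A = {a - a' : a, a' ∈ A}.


A - A = {a - a' : a, a' ∈ A}; |A| = 4.
Bounds: 2|A|-1 ≤ |A - A| ≤ |A|² - |A| + 1, i.e. 7 ≤ |A - A| ≤ 13.
Note: 0 ∈ A - A always (from a - a). The set is symmetric: if d ∈ A - A then -d ∈ A - A.
Enumerate nonzero differences d = a - a' with a > a' (then include -d):
Positive differences: {2, 4, 6, 10, 14, 16}
Full difference set: {0} ∪ (positive diffs) ∪ (negative diffs).
|A - A| = 1 + 2·6 = 13 (matches direct enumeration: 13).

|A - A| = 13


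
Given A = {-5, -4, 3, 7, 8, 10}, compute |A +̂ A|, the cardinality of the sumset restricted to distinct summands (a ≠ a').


Restricted sumset: A +̂ A = {a + a' : a ∈ A, a' ∈ A, a ≠ a'}.
Equivalently, take A + A and drop any sum 2a that is achievable ONLY as a + a for a ∈ A (i.e. sums representable only with equal summands).
Enumerate pairs (a, a') with a < a' (symmetric, so each unordered pair gives one sum; this covers all a ≠ a'):
  -5 + -4 = -9
  -5 + 3 = -2
  -5 + 7 = 2
  -5 + 8 = 3
  -5 + 10 = 5
  -4 + 3 = -1
  -4 + 7 = 3
  -4 + 8 = 4
  -4 + 10 = 6
  3 + 7 = 10
  3 + 8 = 11
  3 + 10 = 13
  7 + 8 = 15
  7 + 10 = 17
  8 + 10 = 18
Collected distinct sums: {-9, -2, -1, 2, 3, 4, 5, 6, 10, 11, 13, 15, 17, 18}
|A +̂ A| = 14
(Reference bound: |A +̂ A| ≥ 2|A| - 3 for |A| ≥ 2, with |A| = 6 giving ≥ 9.)

|A +̂ A| = 14


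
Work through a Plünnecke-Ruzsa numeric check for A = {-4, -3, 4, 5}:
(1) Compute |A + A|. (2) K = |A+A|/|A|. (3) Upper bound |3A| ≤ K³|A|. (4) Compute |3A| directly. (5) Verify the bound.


|A| = 4.
Step 1: Compute A + A by enumerating all 16 pairs.
A + A = {-8, -7, -6, 0, 1, 2, 8, 9, 10}, so |A + A| = 9.
Step 2: Doubling constant K = |A + A|/|A| = 9/4 = 9/4 ≈ 2.2500.
Step 3: Plünnecke-Ruzsa gives |3A| ≤ K³·|A| = (2.2500)³ · 4 ≈ 45.5625.
Step 4: Compute 3A = A + A + A directly by enumerating all triples (a,b,c) ∈ A³; |3A| = 16.
Step 5: Check 16 ≤ 45.5625? Yes ✓.

K = 9/4, Plünnecke-Ruzsa bound K³|A| ≈ 45.5625, |3A| = 16, inequality holds.
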